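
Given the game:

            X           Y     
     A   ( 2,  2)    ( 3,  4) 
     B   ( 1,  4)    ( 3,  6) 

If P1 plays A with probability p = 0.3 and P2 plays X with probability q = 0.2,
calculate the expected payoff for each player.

E[P1] = 2.66, E[P2] = 5.0

Work:
E[P1] = p·q·π₁(A,X) + p·(1-q)·π₁(A,Y) + (1-p)·q·π₁(B,X) + (1-p)·(1-q)·π₁(B,Y)
= 0.3·0.2·2 + 0.3·0.8·3 + 0.7·0.2·1 + 0.7·0.8·3
= 2.66

E[P2] = 5.0 (similar calculation)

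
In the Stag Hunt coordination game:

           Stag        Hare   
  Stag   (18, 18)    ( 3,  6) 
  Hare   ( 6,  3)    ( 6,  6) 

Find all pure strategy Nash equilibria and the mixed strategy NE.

Pure NE: (Stag, Stag) and (Hare, Hare); Mixed NE: p = 0.2, q = 0.2

Work:
Check pure NE:
(Stag, Stag): (18, 18) - no unilateral deviation beneficial
(Hare, Hare): (6, 6) - no unilateral deviation beneficial
Mixed NE: P1 plays Stag with p = 0.2, P2 plays Stag with q = 0.2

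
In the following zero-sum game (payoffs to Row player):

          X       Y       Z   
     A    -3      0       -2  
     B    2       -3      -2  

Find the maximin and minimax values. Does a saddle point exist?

Maximin = -3, Minimax = -2, Saddle: False

Work:
Row minimums: [-3, -3] → maximin = -3
Column maximums: [2, 0, -2] → minimax = -2
No saddle point (maximin ≠ minimax). Mixed strategy needed.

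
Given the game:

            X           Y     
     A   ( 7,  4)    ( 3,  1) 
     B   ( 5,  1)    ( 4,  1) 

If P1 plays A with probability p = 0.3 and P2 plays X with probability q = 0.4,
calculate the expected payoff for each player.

E[P1] = 4.46, E[P2] = 1.36

Work:
E[P1] = p·q·π₁(A,X) + p·(1-q)·π₁(A,Y) + (1-p)·q·π₁(B,X) + (1-p)·(1-q)·π₁(B,Y)
= 0.3·0.4·7 + 0.3·0.6·3 + 0.7·0.4·5 + 0.7·0.6·4
= 4.46

E[P2] = 1.36 (similar calculation)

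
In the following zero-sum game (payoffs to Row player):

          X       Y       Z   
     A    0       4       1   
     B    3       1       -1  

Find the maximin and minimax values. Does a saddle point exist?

Maximin = 0, Minimax = 1, Saddle: False

Work:
Row minimums: [0, -1] → maximin = 0
Column maximums: [3, 4, 1] → minimax = 1
No saddle point (maximin ≠ minimax). Mixed strategy needed.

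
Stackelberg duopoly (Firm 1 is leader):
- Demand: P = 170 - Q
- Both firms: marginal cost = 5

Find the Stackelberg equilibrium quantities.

q₁* (leader) = 82.5, q₂* (follower) = 41.25

Work:
Follower's reaction: q₂ = (a - c - q₁)/2
Leader substitutes: π₁ = q₁·(a - q₁ - (a-c-q₁)/2 - c)
FOC: q₁* = (170 - 5)/2 = 82.50
Then: q₂* = (170 - 5 - 82.5)/2 = 41.25
Leader has first-mover advantage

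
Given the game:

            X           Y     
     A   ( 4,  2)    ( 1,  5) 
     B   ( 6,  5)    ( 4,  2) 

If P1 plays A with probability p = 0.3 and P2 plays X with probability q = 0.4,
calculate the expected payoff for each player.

E[P1] = 4.02, E[P2] = 3.38

Work:
E[P1] = p·q·π₁(A,X) + p·(1-q)·π₁(A,Y) + (1-p)·q·π₁(B,X) + (1-p)·(1-q)·π₁(B,Y)
= 0.3·0.4·4 + 0.3·0.6·1 + 0.7·0.4·6 + 0.7·0.6·4
= 4.02

E[P2] = 3.38 (similar calculation)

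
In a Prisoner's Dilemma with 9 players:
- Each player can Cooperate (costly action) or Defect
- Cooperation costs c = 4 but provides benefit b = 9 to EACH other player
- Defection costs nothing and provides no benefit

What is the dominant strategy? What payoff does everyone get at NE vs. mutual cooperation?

Dominant: Defect; NE payoff = 0; Coop payoff = 68

Work:
Defect dominates (saves cost c = 4, benefit to others is external)
NE: All defect → everyone gets 0
If all cooperate: each receives (8)×9 - 4 = 68
Social dilemma: 68 > 0 but NE gives 0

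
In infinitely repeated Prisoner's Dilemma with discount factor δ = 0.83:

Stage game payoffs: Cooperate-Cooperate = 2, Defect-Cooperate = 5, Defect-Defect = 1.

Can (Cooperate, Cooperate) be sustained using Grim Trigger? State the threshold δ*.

δ* = 0.75; since δ = 0.83 ≥ 0.75, cooperation can be sustained

Work:
For Grim Trigger:
Cooperate forever: 2/(1-δ)
Defect then punished: 5 + 1·δ/(1-δ)
Need: 2/(1-δ) ≥ 5 + 1·δ/(1-δ)
Solving: δ ≥ (T-R)/(T-P) = (5-2)/(5-1) = 0.75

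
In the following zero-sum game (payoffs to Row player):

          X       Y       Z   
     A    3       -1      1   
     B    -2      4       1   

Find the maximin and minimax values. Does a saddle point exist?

Maximin = -1, Minimax = 1, Saddle: False

Work:
Row minimums: [-1, -2] → maximin = -1
Column maximums: [3, 4, 1] → minimax = 1
No saddle point (maximin ≠ minimax). Mixed strategy needed.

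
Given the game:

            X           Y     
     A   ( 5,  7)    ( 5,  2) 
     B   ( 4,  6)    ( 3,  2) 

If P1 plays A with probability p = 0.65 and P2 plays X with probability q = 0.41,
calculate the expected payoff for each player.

E[P1] = 4.4435, E[P2] = 3.9065

Work:
E[P1] = p·q·π₁(A,X) + p·(1-q)·π₁(A,Y) + (1-p)·q·π₁(B,X) + (1-p)·(1-q)·π₁(B,Y)
= 0.65·0.41·5 + 0.65·0.59·5 + 0.35·0.41·4 + 0.35·0.59·3
= 4.4435

E[P2] = 3.9065 (similar calculation)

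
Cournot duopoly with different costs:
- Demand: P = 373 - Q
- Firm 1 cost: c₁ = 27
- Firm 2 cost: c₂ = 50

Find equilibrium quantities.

q₁* = 123.0, q₂* = 100.0

Work:
Reaction: q₁ = (373 - 27 - q₂)/2
Reaction: q₂ = (373 - 50 - q₁)/2
Solve simultaneously:
q₁* = (373 - 2×27 + 50)/3 = 123.0
q₂* = (373 - 2×50 + 27)/3 = 100.0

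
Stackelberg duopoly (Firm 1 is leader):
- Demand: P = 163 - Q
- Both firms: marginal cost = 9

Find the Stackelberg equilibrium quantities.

q₁* (leader) = 77.0, q₂* (follower) = 38.5

Work:
Follower's reaction: q₂ = (a - c - q₁)/2
Leader substitutes: π₁ = q₁·(a - q₁ - (a-c-q₁)/2 - c)
FOC: q₁* = (163 - 9)/2 = 77.00
Then: q₂* = (163 - 9 - 77.0)/2 = 38.50
Leader has first-mover advantage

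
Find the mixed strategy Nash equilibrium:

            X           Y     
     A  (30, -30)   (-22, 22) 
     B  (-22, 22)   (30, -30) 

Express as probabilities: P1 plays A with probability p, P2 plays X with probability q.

p = 0.5, q = 0.5

Work:
Find probabilities that make opponent indifferent:
P2 chooses q to make P1 indifferent between A and B
P1 chooses p to make P2 indifferent between X and Y
Mixed NE: P1 plays (A: 0.5, B: 0.5), P2 plays (X: 0.5, Y: 0.5)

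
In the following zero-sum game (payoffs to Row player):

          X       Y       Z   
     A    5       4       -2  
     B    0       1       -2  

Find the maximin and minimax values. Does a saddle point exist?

Maximin = -2, Minimax = -2, Saddle: True

Work:
Row minimums: [-2, -2] → maximin = -2
Column maximums: [5, 4, -2] → minimax = -2
Saddle point exists! Game value = -2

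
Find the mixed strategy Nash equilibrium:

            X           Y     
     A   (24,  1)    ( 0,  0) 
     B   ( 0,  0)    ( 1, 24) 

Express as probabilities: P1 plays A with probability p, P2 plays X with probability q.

p = 0.96, q = 0.04

Work:
Find probabilities that make opponent indifferent:
P2 chooses q to make P1 indifferent between A and B
P1 chooses p to make P2 indifferent between X and Y
Mixed NE: P1 plays (A: 0.96, B: 0.04), P2 plays (X: 0.04, Y: 0.96)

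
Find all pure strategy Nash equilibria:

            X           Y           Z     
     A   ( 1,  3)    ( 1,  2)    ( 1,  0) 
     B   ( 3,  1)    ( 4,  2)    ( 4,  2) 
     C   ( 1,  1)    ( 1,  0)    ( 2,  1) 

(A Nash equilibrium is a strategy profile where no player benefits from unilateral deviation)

Nash equilibrium: (B, Y), (B, Z)

Work:
Best responses:
  P1 vs X: payoffs [1, 3, 1] → best response B (payoff 3)
  P1 vs Y: payoffs [1, 4, 1] → best response B (payoff 4)
  P1 vs Z: payoffs [1, 4, 2] → best response B (payoff 4)
  P2 vs A: payoffs [3, 2, 0] → best response X (payoff 3)
  P2 vs B: payoffs [1, 2, 2] → best response Y/Z (payoff 2)
  P2 vs C: payoffs [1, 0, 1] → best response X/Z (payoff 1)
Mutual best responses: (B,Y), (B,Z) → Nash equilibria.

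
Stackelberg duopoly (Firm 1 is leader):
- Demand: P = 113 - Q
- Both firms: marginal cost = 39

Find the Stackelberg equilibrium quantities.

q₁* (leader) = 37.0, q₂* (follower) = 18.5

Work:
Follower's reaction: q₂ = (a - c - q₁)/2
Leader substitutes: π₁ = q₁·(a - q₁ - (a-c-q₁)/2 - c)
FOC: q₁* = (113 - 39)/2 = 37.00
Then: q₂* = (113 - 39 - 37.0)/2 = 18.50
Leader has first-mover advantage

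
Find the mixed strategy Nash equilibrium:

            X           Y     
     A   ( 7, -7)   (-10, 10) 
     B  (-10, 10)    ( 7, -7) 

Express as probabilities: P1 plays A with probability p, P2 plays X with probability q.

p = 0.5, q = 0.5

Work:
Find probabilities that make opponent indifferent:
P2 chooses q to make P1 indifferent between A and B
P1 chooses p to make P2 indifferent between X and Y
Mixed NE: P1 plays (A: 0.5, B: 0.5), P2 plays (X: 0.5, Y: 0.5)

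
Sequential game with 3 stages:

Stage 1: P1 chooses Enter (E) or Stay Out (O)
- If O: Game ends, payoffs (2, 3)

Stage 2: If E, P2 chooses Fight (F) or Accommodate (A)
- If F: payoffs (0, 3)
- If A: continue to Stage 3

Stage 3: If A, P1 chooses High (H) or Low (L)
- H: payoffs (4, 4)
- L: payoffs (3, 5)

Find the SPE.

SPE: (E, A, H); Outcome (4, 4)

Work:
Stage 3: P1 chooses H (4 vs 3)
Stage 2: P2: F->3, A->4 (anticipating H). Choose A
Stage 1: P1: O->2, E->4 (anticipating A, H). Choose E
SPE path: E -> A -> H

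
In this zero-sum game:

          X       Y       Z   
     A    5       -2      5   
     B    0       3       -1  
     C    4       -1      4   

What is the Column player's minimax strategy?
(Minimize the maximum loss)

Column should play Y, value = 3

Work:
Column player minimizes Row's maximum payoff:
Column X: max payoff to Row = 5
Column Y: max payoff to Row = 3
Column Z: max payoff to Row = 5
Minimum is 3, achieved by column Y.
Minimax strategy: Y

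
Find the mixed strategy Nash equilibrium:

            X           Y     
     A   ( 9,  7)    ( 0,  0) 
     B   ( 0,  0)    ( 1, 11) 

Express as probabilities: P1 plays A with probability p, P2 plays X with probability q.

p = 0.6111, q = 0.1

Work:
Find probabilities that make opponent indifferent:
P2 chooses q to make P1 indifferent between A and B
P1 chooses p to make P2 indifferent between X and Y
Mixed NE: P1 plays (A: 0.6111, B: 0.3889), P2 plays (X: 0.1, Y: 0.9)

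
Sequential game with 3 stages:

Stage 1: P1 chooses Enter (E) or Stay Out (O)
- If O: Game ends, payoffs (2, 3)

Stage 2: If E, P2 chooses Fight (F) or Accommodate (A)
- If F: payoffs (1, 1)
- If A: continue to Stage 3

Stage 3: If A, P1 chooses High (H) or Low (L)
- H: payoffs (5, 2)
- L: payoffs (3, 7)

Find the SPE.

SPE: (E, A, H); Outcome (5, 2)

Work:
Stage 3: P1 chooses H (5 vs 3)
Stage 2: P2: F->1, A->2 (anticipating H). Choose A
Stage 1: P1: O->2, E->5 (anticipating A, H). Choose E
SPE path: E -> A -> H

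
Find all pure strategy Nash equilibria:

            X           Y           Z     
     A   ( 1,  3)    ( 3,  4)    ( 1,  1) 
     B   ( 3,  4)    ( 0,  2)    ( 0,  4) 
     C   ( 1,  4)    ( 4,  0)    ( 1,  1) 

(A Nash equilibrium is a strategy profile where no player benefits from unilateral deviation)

Nash equilibrium: (B, X)

Work:
Best responses:
  P1 vs X: payoffs [1, 3, 1] → best response B (payoff 3)
  P1 vs Y: payoffs [3, 0, 4] → best response C (payoff 4)
  P1 vs Z: payoffs [1, 0, 1] → best response A/C (payoff 1)
  P2 vs A: payoffs [3, 4, 1] → best response Y (payoff 4)
  P2 vs B: payoffs [4, 2, 4] → best response X/Z (payoff 4)
  P2 vs C: payoffs [4, 0, 1] → best response X (payoff 4)
Mutual best responses: (B,X) → Nash equilibria.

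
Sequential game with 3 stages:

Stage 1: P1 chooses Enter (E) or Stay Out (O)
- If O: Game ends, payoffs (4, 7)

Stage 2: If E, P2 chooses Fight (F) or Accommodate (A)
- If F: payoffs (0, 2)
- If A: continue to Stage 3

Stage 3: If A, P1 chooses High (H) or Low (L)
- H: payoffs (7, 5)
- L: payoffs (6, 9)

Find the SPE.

SPE: (E, A, H); Outcome (7, 5)

Work:
Stage 3: P1 chooses H (7 vs 6)
Stage 2: P2: F->2, A->5 (anticipating H). Choose A
Stage 1: P1: O->4, E->7 (anticipating A, H). Choose E
SPE path: E -> A -> H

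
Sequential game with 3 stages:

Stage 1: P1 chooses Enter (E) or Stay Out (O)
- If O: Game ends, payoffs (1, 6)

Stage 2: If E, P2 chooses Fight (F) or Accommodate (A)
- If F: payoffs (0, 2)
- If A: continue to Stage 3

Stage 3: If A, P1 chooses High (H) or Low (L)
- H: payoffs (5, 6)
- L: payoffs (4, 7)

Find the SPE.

SPE: (E, A, H); Outcome (5, 6)

Work:
Stage 3: P1 chooses H (5 vs 4)
Stage 2: P2: F->2, A->6 (anticipating H). Choose A
Stage 1: P1: O->1, E->5 (anticipating A, H). Choose E
SPE path: E -> A -> H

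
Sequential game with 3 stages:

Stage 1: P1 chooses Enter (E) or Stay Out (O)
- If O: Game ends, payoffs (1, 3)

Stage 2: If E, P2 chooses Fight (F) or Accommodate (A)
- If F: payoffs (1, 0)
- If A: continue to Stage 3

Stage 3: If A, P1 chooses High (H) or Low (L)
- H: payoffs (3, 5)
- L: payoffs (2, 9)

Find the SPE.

SPE: (E, A, H); Outcome (3, 5)

Work:
Stage 3: P1 chooses H (3 vs 2)
Stage 2: P2: F->0, A->5 (anticipating H). Choose A
Stage 1: P1: O->1, E->3 (anticipating A, H). Choose E
SPE path: E -> A -> H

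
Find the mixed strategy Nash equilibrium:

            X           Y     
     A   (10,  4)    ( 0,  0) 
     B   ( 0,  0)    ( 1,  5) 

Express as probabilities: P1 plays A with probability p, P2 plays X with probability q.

p = 0.5556, q = 0.0909

Work:
Find probabilities that make opponent indifferent:
P2 chooses q to make P1 indifferent between A and B
P1 chooses p to make P2 indifferent between X and Y
Mixed NE: P1 plays (A: 0.5556, B: 0.4444), P2 plays (X: 0.0909, Y: 0.9091)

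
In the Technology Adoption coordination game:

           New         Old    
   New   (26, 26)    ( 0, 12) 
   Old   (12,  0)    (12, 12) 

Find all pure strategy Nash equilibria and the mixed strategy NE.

Pure NE: (New, New) and (Old, Old); Mixed NE: p = 0.4615, q = 0.4615

Work:
Check pure NE:
(New, New): (26, 26) - no unilateral deviation beneficial
(Old, Old): (12, 12) - no unilateral deviation beneficial
Mixed NE: P1 plays New with p = 0.4615, P2 plays New with q = 0.4615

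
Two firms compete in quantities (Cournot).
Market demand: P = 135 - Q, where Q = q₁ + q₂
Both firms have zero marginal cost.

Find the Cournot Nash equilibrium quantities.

q₁* = q₂* = 45.0; P* = 45.0

Work:
Profit: π_i = P·q_i = (a - q_i - q_j)·q_i
FOC: ∂π_i/∂q_i = a - 2q_i - q_j = 0
Reaction function: q_i = (135 - q_j)/2
Symmetry: q* = 135/3 = 45.0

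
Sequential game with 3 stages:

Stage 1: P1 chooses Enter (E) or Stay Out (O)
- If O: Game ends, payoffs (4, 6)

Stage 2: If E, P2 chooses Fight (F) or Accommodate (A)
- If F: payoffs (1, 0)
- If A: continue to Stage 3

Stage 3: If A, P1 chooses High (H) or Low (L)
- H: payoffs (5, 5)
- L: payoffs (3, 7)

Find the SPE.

SPE: (E, A, H); Outcome (5, 5)

Work:
Stage 3: P1 chooses H (5 vs 3)
Stage 2: P2: F->0, A->5 (anticipating H). Choose A
Stage 1: P1: O->4, E->5 (anticipating A, H). Choose E
SPE path: E -> A -> H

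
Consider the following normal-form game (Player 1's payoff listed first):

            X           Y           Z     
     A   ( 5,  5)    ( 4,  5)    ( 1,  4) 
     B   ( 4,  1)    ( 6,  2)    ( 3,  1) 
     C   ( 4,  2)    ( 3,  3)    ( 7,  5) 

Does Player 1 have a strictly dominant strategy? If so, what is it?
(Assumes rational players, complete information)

No strictly dominant strategy exists for Player 1

Work:
A strategy strictly dominates another if it gives a strictly higher payoff against every opponent action. Compare each pair of P1's strategies column-by-column:
  A vs B: [5 vs 4, 4 vs 6, 1 vs 3] → A does not strictly dominate B (column Y: 4 ≤ 6)
  A vs C: [5 vs 4, 4 vs 3, 1 vs 7] → A does not strictly dominate C (column Z: 1 ≤ 7)
  B vs A: [4 vs 5, 6 vs 4, 3 vs 1] → B does not strictly dominate A (column X: 4 ≤ 5)
  B vs C: [4 vs 4, 6 vs 3, 3 vs 7] → B does not strictly dominate C (column X: 4 ≤ 4)
  C vs A: [4 vs 5, 3 vs 4, 7 vs 1] → C does not strictly dominate A (column X: 4 ≤ 5)
  C vs B: [4 vs 4, 3 vs 6, 7 vs 3] → C does not strictly dominate B (column X: 4 ≤ 4)
No single strategy strictly dominates all others → no strictly dominant strategy.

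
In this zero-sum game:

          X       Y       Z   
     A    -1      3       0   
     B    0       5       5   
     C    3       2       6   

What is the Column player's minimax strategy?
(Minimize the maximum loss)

Column should play X, value = 3

Work:
Column player minimizes Row's maximum payoff:
Column X: max payoff to Row = 3
Column Y: max payoff to Row = 5
Column Z: max payoff to Row = 6
Minimum is 3, achieved by column X.
Minimax strategy: X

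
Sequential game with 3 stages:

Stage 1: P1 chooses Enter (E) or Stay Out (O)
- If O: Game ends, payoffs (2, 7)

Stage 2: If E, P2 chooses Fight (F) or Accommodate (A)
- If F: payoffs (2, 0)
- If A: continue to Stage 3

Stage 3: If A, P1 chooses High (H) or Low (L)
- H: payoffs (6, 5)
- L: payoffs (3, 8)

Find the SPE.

SPE: (E, A, H); Outcome (6, 5)

Work:
Stage 3: P1 chooses H (6 vs 3)
Stage 2: P2: F->0, A->5 (anticipating H). Choose A
Stage 1: P1: O->2, E->6 (anticipating A, H). Choose E
SPE path: E -> A -> H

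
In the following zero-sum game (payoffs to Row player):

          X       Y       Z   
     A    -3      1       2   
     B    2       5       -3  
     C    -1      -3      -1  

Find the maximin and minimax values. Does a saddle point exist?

Maximin = -3, Minimax = 2, Saddle: False

Work:
Row minimums: [-3, -3, -3] → maximin = -3
Column maximums: [2, 5, 2] → minimax = 2
No saddle point (maximin ≠ minimax). Mixed strategy needed.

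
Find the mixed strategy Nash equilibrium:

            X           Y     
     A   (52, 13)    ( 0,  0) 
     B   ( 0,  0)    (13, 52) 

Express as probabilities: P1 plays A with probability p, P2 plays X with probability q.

p = 0.8, q = 0.2

Work:
Find probabilities that make opponent indifferent:
P2 chooses q to make P1 indifferent between A and B
P1 chooses p to make P2 indifferent between X and Y
Mixed NE: P1 plays (A: 0.8, B: 0.2), P2 plays (X: 0.2, Y: 0.8)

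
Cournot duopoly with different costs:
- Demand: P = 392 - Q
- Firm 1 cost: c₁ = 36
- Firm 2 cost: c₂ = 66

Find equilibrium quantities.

q₁* = 128.67, q₂* = 98.67

Work:
Reaction: q₁ = (392 - 36 - q₂)/2
Reaction: q₂ = (392 - 66 - q₁)/2
Solve simultaneously:
q₁* = (392 - 2×36 + 66)/3 = 128.67
q₂* = (392 - 2×66 + 36)/3 = 98.67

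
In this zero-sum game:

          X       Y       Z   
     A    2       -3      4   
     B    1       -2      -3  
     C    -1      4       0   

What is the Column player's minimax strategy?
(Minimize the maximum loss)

Column should play X, value = 2

Work:
Column player minimizes Row's maximum payoff:
Column X: max payoff to Row = 2
Column Y: max payoff to Row = 4
Column Z: max payoff to Row = 4
Minimum is 2, achieved by column X.
Minimax strategy: X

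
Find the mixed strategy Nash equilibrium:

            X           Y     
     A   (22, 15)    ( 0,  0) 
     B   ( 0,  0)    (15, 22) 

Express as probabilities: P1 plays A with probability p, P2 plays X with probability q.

p = 0.5946, q = 0.4054

Work:
Find probabilities that make opponent indifferent:
P2 chooses q to make P1 indifferent between A and B
P1 chooses p to make P2 indifferent between X and Y
Mixed NE: P1 plays (A: 0.5946, B: 0.4054), P2 plays (X: 0.4054, Y: 0.5946)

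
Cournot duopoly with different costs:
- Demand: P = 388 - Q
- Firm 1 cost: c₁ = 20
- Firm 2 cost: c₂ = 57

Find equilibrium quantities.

q₁* = 135.0, q₂* = 98.0

Work:
Reaction: q₁ = (388 - 20 - q₂)/2
Reaction: q₂ = (388 - 57 - q₁)/2
Solve simultaneously:
q₁* = (388 - 2×20 + 57)/3 = 135.0
q₂* = (388 - 2×57 + 20)/3 = 98.0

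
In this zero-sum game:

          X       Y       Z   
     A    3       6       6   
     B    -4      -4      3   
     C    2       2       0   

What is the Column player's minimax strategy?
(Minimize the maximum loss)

Column should play X, value = 3

Work:
Column player minimizes Row's maximum payoff:
Column X: max payoff to Row = 3
Column Y: max payoff to Row = 6
Column Z: max payoff to Row = 6
Minimum is 3, achieved by column X.
Minimax strategy: X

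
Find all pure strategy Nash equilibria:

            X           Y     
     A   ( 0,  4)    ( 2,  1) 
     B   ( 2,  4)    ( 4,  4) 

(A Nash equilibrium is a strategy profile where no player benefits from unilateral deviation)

Nash equilibrium: (B, X), (B, Y)

Work:
Best responses:
  P1 vs X: payoffs [0, 2] → best response B (payoff 2)
  P1 vs Y: payoffs [2, 4] → best response B (payoff 4)
  P2 vs A: payoffs [4, 1] → best response X (payoff 4)
  P2 vs B: payoffs [4, 4] → best response X/Y (payoff 4)
Mutual best responses: (B,X), (B,Y) → Nash equilibria.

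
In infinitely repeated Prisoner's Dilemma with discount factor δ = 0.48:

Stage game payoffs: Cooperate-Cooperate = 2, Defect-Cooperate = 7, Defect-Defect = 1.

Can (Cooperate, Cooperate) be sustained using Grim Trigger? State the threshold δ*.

δ* = 0.8333; since δ = 0.48 < 0.8333, cooperation cannot be sustained

Work:
For Grim Trigger:
Cooperate forever: 2/(1-δ)
Defect then punished: 7 + 1·δ/(1-δ)
Need: 2/(1-δ) ≥ 7 + 1·δ/(1-δ)
Solving: δ ≥ (T-R)/(T-P) = (7-2)/(7-1) = 0.8333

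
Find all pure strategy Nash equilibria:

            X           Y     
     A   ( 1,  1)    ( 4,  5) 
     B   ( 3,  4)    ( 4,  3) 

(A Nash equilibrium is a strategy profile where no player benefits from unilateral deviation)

Nash equilibrium: (A, Y), (B, X)

Work:
Best responses:
  P1 vs X: payoffs [1, 3] → best response B (payoff 3)
  P1 vs Y: payoffs [4, 4] → best response A/B (payoff 4)
  P2 vs A: payoffs [1, 5] → best response Y (payoff 5)
  P2 vs B: payoffs [4, 3] → best response X (payoff 4)
Mutual best responses: (A,Y), (B,X) → Nash equilibria.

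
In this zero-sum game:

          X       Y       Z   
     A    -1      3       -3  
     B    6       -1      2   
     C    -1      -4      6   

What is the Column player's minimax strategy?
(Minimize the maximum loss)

Column should play Y, value = 3

Work:
Column player minimizes Row's maximum payoff:
Column X: max payoff to Row = 6
Column Y: max payoff to Row = 3
Column Z: max payoff to Row = 6
Minimum is 3, achieved by column Y.
Minimax strategy: Y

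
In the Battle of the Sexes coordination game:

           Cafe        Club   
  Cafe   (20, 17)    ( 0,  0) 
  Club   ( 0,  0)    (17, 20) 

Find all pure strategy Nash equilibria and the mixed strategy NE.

Pure NE: (Cafe, Cafe) and (Club, Club); Mixed NE: p = 0.5405, q = 0.4595

Work:
Check pure NE:
(Cafe, Cafe): (20, 17) - no unilateral deviation beneficial
(Club, Club): (17, 20) - no unilateral deviation beneficial
Mixed NE: P1 plays Cafe with p = 0.5405, P2 plays Cafe with q = 0.4595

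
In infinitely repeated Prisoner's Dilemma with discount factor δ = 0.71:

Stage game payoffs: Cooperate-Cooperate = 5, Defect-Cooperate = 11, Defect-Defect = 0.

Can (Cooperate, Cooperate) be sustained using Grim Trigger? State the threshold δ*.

δ* = 0.5455; since δ = 0.71 ≥ 0.5455, cooperation can be sustained

Work:
For Grim Trigger:
Cooperate forever: 5/(1-δ)
Defect then punished: 11 + 0·δ/(1-δ)
Need: 5/(1-δ) ≥ 11 + 0·δ/(1-δ)
Solving: δ ≥ (T-R)/(T-P) = (11-5)/(11-0) = 0.5455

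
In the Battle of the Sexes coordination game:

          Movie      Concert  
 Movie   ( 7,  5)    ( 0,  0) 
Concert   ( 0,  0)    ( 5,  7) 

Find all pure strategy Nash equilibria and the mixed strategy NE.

Pure NE: (Movie, Movie) and (Concert, Concert); Mixed NE: p = 0.5833, q = 0.4167

Work:
Check pure NE:
(Movie, Movie): (7, 5) - no unilateral deviation beneficial
(Concert, Concert): (5, 7) - no unilateral deviation beneficial
Mixed NE: P1 plays Movie with p = 0.5833, P2 plays Movie with q = 0.4167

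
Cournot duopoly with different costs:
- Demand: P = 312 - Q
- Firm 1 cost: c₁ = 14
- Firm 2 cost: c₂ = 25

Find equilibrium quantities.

q₁* = 103.0, q₂* = 92.0

Work:
Reaction: q₁ = (312 - 14 - q₂)/2
Reaction: q₂ = (312 - 25 - q₁)/2
Solve simultaneously:
q₁* = (312 - 2×14 + 25)/3 = 103.0
q₂* = (312 - 2×25 + 14)/3 = 92.0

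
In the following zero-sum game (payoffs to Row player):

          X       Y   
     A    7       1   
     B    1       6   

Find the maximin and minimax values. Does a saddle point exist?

Maximin = 1, Minimax = 6, Saddle: False

Work:
Row minimums: [1, 1] → maximin = 1
Column maximums: [7, 6] → minimax = 6
No saddle point (maximin ≠ minimax). Mixed strategy needed.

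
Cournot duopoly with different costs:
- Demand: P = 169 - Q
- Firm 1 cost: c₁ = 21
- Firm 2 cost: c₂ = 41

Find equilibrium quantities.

q₁* = 56.0, q₂* = 36.0

Work:
Reaction: q₁ = (169 - 21 - q₂)/2
Reaction: q₂ = (169 - 41 - q₁)/2
Solve simultaneously:
q₁* = (169 - 2×21 + 41)/3 = 56.0
q₂* = (169 - 2×41 + 21)/3 = 36.0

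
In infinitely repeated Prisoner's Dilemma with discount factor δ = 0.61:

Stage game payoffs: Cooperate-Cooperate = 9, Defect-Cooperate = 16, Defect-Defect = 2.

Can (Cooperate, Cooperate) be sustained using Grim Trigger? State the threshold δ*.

δ* = 0.5; since δ = 0.61 ≥ 0.5, cooperation can be sustained

Work:
For Grim Trigger:
Cooperate forever: 9/(1-δ)
Defect then punished: 16 + 2·δ/(1-δ)
Need: 9/(1-δ) ≥ 16 + 2·δ/(1-δ)
Solving: δ ≥ (T-R)/(T-P) = (16-9)/(16-2) = 0.5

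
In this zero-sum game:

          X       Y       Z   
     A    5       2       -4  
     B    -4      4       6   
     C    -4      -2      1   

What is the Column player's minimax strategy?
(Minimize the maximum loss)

Column should play Y, value = 4

Work:
Column player minimizes Row's maximum payoff:
Column X: max payoff to Row = 5
Column Y: max payoff to Row = 4
Column Z: max payoff to Row = 6
Minimum is 4, achieved by column Y.
Minimax strategy: Y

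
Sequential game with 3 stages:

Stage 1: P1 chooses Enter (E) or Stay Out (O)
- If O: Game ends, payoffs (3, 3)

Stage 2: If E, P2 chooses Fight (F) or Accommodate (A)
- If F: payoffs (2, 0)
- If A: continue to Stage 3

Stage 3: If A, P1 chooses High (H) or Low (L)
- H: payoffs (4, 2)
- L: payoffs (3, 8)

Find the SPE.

SPE: (E, A, H); Outcome (4, 2)

Work:
Stage 3: P1 chooses H (4 vs 3)
Stage 2: P2: F->0, A->2 (anticipating H). Choose A
Stage 1: P1: O->3, E->4 (anticipating A, H). Choose E
SPE path: E -> A -> H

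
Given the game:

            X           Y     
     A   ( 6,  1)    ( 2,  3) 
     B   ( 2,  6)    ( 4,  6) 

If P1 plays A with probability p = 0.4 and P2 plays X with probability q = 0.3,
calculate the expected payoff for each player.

E[P1] = 3.32, E[P2] = 4.56

Work:
E[P1] = p·q·π₁(A,X) + p·(1-q)·π₁(A,Y) + (1-p)·q·π₁(B,X) + (1-p)·(1-q)·π₁(B,Y)
= 0.4·0.3·6 + 0.4·0.7·2 + 0.6·0.3·2 + 0.6·0.7·4
= 3.32

E[P2] = 4.56 (similar calculation)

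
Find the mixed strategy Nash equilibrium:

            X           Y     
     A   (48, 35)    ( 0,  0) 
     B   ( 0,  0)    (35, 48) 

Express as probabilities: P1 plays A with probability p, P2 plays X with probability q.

p = 0.5783, q = 0.4217

Work:
Find probabilities that make opponent indifferent:
P2 chooses q to make P1 indifferent between A and B
P1 chooses p to make P2 indifferent between X and Y
Mixed NE: P1 plays (A: 0.5783, B: 0.4217), P2 plays (X: 0.4217, Y: 0.5783)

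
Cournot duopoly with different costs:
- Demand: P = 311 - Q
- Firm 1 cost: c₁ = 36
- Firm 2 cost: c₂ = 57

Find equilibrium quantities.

q₁* = 98.67, q₂* = 77.67

Work:
Reaction: q₁ = (311 - 36 - q₂)/2
Reaction: q₂ = (311 - 57 - q₁)/2
Solve simultaneously:
q₁* = (311 - 2×36 + 57)/3 = 98.67
q₂* = (311 - 2×57 + 36)/3 = 77.67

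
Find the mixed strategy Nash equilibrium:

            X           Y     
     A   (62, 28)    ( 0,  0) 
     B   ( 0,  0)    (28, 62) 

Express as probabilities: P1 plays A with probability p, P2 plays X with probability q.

p = 0.6889, q = 0.3111

Work:
Find probabilities that make opponent indifferent:
P2 chooses q to make P1 indifferent between A and B
P1 chooses p to make P2 indifferent between X and Y
Mixed NE: P1 plays (A: 0.6889, B: 0.3111), P2 plays (X: 0.3111, Y: 0.6889)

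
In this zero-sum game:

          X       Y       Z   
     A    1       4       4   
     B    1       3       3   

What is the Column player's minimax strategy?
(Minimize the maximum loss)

Column should play X, value = 1

Work:
Column player minimizes Row's maximum payoff:
Column X: max payoff to Row = 1
Column Y: max payoff to Row = 4
Column Z: max payoff to Row = 4
Minimum is 1, achieved by column X.
Minimax strategy: X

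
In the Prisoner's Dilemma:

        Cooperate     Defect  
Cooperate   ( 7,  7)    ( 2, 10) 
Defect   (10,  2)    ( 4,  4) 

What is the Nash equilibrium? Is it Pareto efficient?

(Defect, Defect) is NE; not Pareto efficient

Work:
Defect dominates Cooperate for both players:
If P2 cooperates: Defect (10) > Cooperate (7)
If P2 defects: Defect (4) > Cooperate (2)
NE: (Defect, Defect) with payoff (4, 4)
But (Cooperate, Cooperate) = (7, 7) Pareto dominates (4, 4)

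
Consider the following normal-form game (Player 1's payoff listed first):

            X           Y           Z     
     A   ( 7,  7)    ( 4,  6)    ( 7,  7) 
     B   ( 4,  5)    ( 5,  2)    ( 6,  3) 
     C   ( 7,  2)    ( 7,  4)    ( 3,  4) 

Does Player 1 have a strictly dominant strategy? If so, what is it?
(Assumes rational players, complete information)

No strictly dominant strategy exists for Player 1

Work:
A strategy strictly dominates another if it gives a strictly higher payoff against every opponent action. Compare each pair of P1's strategies column-by-column:
  A vs B: [7 vs 4, 4 vs 5, 7 vs 6] → A does not strictly dominate B (column Y: 4 ≤ 5)
  A vs C: [7 vs 7, 4 vs 7, 7 vs 3] → A does not strictly dominate C (column X: 7 ≤ 7)
  B vs A: [4 vs 7, 5 vs 4, 6 vs 7] → B does not strictly dominate A (column X: 4 ≤ 7)
  B vs C: [4 vs 7, 5 vs 7, 6 vs 3] → B does not strictly dominate C (column X: 4 ≤ 7)
  C vs A: [7 vs 7, 7 vs 4, 3 vs 7] → C does not strictly dominate A (column X: 7 ≤ 7)
  C vs B: [7 vs 4, 7 vs 5, 3 vs 6] → C does not strictly dominate B (column Z: 3 ≤ 6)
No single strategy strictly dominates all others → no strictly dominant strategy.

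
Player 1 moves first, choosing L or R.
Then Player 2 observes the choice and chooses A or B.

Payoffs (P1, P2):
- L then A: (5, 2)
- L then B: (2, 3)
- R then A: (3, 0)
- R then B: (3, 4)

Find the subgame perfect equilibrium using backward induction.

P1 plays R, P2 plays B after L and B after R; Payoff (3, 4)

Work:
Backward induction:
After L: P2 chooses B → P1 gets 2
After R: P2 chooses B → P1 gets 3
P1 chooses R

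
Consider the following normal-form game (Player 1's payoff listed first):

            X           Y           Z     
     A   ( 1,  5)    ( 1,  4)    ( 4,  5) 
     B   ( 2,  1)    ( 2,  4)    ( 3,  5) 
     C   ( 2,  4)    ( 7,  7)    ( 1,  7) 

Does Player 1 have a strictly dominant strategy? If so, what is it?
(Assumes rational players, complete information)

No strictly dominant strategy exists for Player 1

Work:
A strategy strictly dominates another if it gives a strictly higher payoff against every opponent action. Compare each pair of P1's strategies column-by-column:
  A vs B: [1 vs 2, 1 vs 2, 4 vs 3] → A does not strictly dominate B (column X: 1 ≤ 2)
  A vs C: [1 vs 2, 1 vs 7, 4 vs 1] → A does not strictly dominate C (column X: 1 ≤ 2)
  B vs A: [2 vs 1, 2 vs 1, 3 vs 4] → B does not strictly dominate A (column Z: 3 ≤ 4)
  B vs C: [2 vs 2, 2 vs 7, 3 vs 1] → B does not strictly dominate C (column X: 2 ≤ 2)
  C vs A: [2 vs 1, 7 vs 1, 1 vs 4] → C does not strictly dominate A (column Z: 1 ≤ 4)
  C vs B: [2 vs 2, 7 vs 2, 1 vs 3] → C does not strictly dominate B (column X: 2 ≤ 2)
No single strategy strictly dominates all others → no strictly dominant strategy.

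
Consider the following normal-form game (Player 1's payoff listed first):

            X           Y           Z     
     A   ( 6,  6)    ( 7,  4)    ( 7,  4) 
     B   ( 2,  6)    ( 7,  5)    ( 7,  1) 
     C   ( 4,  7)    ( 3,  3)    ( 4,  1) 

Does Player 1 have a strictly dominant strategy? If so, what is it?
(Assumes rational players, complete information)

No strictly dominant strategy exists for Player 1

Work:
A strategy strictly dominates another if it gives a strictly higher payoff against every opponent action. Compare each pair of P1's strategies column-by-column:
  A vs B: [6 vs 2, 7 vs 7, 7 vs 7] → A does not strictly dominate B (column Y: 7 ≤ 7)
  A vs C: [6 vs 4, 7 vs 3, 7 vs 4] → A strictly dominates C
  B vs A: [2 vs 6, 7 vs 7, 7 vs 7] → B does not strictly dominate A (column X: 2 ≤ 6)
  B vs C: [2 vs 4, 7 vs 3, 7 vs 4] → B does not strictly dominate C (column X: 2 ≤ 4)
  C vs A: [4 vs 6, 3 vs 7, 4 vs 7] → C does not strictly dominate A (column X: 4 ≤ 6)
  C vs B: [4 vs 2, 3 vs 7, 4 vs 7] → C does not strictly dominate B (column Y: 3 ≤ 7)
No single strategy strictly dominates all others → no strictly dominant strategy.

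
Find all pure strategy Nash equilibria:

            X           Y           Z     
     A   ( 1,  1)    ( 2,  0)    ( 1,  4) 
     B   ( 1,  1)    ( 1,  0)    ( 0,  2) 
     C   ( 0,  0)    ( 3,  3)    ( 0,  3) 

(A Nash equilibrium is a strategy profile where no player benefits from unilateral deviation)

Nash equilibrium: (A, Z), (C, Y)

Work:
Best responses:
  P1 vs X: payoffs [1, 1, 0] → best response A/B (payoff 1)
  P1 vs Y: payoffs [2, 1, 3] → best response C (payoff 3)
  P1 vs Z: payoffs [1, 0, 0] → best response A (payoff 1)
  P2 vs A: payoffs [1, 0, 4] → best response Z (payoff 4)
  P2 vs B: payoffs [1, 0, 2] → best response Z (payoff 2)
  P2 vs C: payoffs [0, 3, 3] → best response Y/Z (payoff 3)
Mutual best responses: (A,Z), (C,Y) → Nash equilibria.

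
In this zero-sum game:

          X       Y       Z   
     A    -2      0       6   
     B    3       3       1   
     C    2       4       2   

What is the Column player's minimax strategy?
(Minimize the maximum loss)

Column should play X, value = 3

Work:
Column player minimizes Row's maximum payoff:
Column X: max payoff to Row = 3
Column Y: max payoff to Row = 4
Column Z: max payoff to Row = 6
Minimum is 3, achieved by column X.
Minimax strategy: X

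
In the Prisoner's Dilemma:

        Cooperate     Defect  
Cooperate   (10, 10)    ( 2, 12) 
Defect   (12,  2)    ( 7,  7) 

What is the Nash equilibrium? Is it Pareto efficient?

(Defect, Defect) is NE; not Pareto efficient

Work:
Defect dominates Cooperate for both players:
If P2 cooperates: Defect (12) > Cooperate (10)
If P2 defects: Defect (7) > Cooperate (2)
NE: (Defect, Defect) with payoff (7, 7)
But (Cooperate, Cooperate) = (10, 10) Pareto dominates (7, 7)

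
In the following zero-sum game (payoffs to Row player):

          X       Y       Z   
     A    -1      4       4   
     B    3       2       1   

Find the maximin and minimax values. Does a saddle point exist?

Maximin = 1, Minimax = 3, Saddle: False

Work:
Row minimums: [-1, 1] → maximin = 1
Column maximums: [3, 4, 4] → minimax = 3
No saddle point (maximin ≠ minimax). Mixed strategy needed.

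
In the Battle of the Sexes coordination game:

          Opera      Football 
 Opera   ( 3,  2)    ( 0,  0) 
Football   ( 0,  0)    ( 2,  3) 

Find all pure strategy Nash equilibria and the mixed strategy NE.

Pure NE: (Opera, Opera) and (Football, Football); Mixed NE: p = 0.6, q = 0.4

Work:
Check pure NE:
(Opera, Opera): (3, 2) - no unilateral deviation beneficial
(Football, Football): (2, 3) - no unilateral deviation beneficial
Mixed NE: P1 plays Opera with p = 0.6, P2 plays Opera with q = 0.4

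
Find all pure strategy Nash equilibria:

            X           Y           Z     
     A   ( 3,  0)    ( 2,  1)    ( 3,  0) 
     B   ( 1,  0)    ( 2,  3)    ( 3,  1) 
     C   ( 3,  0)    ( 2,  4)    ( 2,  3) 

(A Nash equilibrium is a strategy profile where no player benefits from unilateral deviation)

Nash equilibrium: (A, Y), (B, Y), (C, Y)

Work:
Best responses:
  P1 vs X: payoffs [3, 1, 3] → best response A/C (payoff 3)
  P1 vs Y: payoffs [2, 2, 2] → best response A/B/C (payoff 2)
  P1 vs Z: payoffs [3, 3, 2] → best response A/B (payoff 3)
  P2 vs A: payoffs [0, 1, 0] → best response Y (payoff 1)
  P2 vs B: payoffs [0, 3, 1] → best response Y (payoff 3)
  P2 vs C: payoffs [0, 4, 3] → best response Y (payoff 4)
Mutual best responses: (A,Y), (B,Y), (C,Y) → Nash equilibria.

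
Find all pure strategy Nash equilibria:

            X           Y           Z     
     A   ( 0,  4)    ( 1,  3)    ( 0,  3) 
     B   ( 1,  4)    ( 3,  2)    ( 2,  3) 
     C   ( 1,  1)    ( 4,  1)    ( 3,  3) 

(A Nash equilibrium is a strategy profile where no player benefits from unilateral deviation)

Nash equilibrium: (B, X), (C, Z)

Work:
Best responses:
  P1 vs X: payoffs [0, 1, 1] → best response B/C (payoff 1)
  P1 vs Y: payoffs [1, 3, 4] → best response C (payoff 4)
  P1 vs Z: payoffs [0, 2, 3] → best response C (payoff 3)
  P2 vs A: payoffs [4, 3, 3] → best response X (payoff 4)
  P2 vs B: payoffs [4, 2, 3] → best response X (payoff 4)
  P2 vs C: payoffs [1, 1, 3] → best response Z (payoff 3)
Mutual best responses: (B,X), (C,Z) → Nash equilibria.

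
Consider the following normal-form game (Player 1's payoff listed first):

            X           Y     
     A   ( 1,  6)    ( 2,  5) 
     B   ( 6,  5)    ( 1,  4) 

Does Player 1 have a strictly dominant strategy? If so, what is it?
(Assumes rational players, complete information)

No strictly dominant strategy exists for Player 1

Work:
A strategy strictly dominates another if it gives a strictly higher payoff against every opponent action. Compare each pair of P1's strategies column-by-column:
  A vs B: [1 vs 6, 2 vs 1] → A does not strictly dominate B (column X: 1 ≤ 6)
  B vs A: [6 vs 1, 1 vs 2] → B does not strictly dominate A (column Y: 1 ≤ 2)
No single strategy strictly dominates all others → no strictly dominant strategy.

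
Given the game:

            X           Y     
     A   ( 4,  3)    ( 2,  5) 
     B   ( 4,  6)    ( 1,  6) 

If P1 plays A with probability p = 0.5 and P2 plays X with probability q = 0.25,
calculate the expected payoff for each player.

E[P1] = 2.125, E[P2] = 5.25

Work:
E[P1] = p·q·π₁(A,X) + p·(1-q)·π₁(A,Y) + (1-p)·q·π₁(B,X) + (1-p)·(1-q)·π₁(B,Y)
= 0.5·0.25·4 + 0.5·0.75·2 + 0.5·0.25·4 + 0.5·0.75·1
= 2.125

E[P2] = 5.25 (similar calculation)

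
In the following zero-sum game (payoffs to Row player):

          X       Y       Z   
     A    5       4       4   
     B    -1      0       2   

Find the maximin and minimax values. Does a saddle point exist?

Maximin = 4, Minimax = 4, Saddle: True

Work:
Row minimums: [4, -1] → maximin = 4
Column maximums: [5, 4, 4] → minimax = 4
Saddle point exists! Game value = 4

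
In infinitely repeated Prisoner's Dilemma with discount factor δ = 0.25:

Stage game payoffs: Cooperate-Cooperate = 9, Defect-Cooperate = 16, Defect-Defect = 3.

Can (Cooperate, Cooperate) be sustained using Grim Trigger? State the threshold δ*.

δ* = 0.5385; since δ = 0.25 < 0.5385, cooperation cannot be sustained

Work:
For Grim Trigger:
Cooperate forever: 9/(1-δ)
Defect then punished: 16 + 3·δ/(1-δ)
Need: 9/(1-δ) ≥ 16 + 3·δ/(1-δ)
Solving: δ ≥ (T-R)/(T-P) = (16-9)/(16-3) = 0.5385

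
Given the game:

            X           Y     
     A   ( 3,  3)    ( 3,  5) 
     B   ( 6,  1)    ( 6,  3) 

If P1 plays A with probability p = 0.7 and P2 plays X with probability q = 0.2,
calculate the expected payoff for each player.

E[P1] = 3.9, E[P2] = 4.0

Work:
E[P1] = p·q·π₁(A,X) + p·(1-q)·π₁(A,Y) + (1-p)·q·π₁(B,X) + (1-p)·(1-q)·π₁(B,Y)
= 0.7·0.2·3 + 0.7·0.8·3 + 0.3·0.2·6 + 0.3·0.8·6
= 3.9

E[P2] = 4.0 (similar calculation)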